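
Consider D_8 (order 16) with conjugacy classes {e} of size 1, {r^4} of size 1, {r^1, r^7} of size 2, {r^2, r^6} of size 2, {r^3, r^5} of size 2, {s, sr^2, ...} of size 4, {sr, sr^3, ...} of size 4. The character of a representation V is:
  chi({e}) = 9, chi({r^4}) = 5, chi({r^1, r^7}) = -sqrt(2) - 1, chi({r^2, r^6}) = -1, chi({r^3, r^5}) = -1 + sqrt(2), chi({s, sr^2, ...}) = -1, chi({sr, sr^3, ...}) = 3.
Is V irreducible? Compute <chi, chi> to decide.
Not irreducible (reducible): <chi, chi> = 10 > 1.

Working: <chi, chi> = (1/|G|) sum_C |C| * |chi(C)|^2 = (1/16)[1*|9|^2 + 1*|5|^2 + 2*|-sqrt(2) - 1|^2 + 2*|-1|^2 + 2*|-1 + sqrt(2)|^2 + 4*|-1|^2 + 4*|3|^2]
  = (1/16)[(81) + (25) + (4*sqrt(2) + 6) + (2) + (6 - 4*sqrt(2)) + (4) + (36)] = 160/16 = 10.
A character is irreducible iff <chi, chi> = 1, so this representation is reducible.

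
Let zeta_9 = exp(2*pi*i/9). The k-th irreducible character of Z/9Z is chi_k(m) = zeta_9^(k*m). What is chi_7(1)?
chi_7(1) = zeta_9^7 = exp(-4*I*pi/9)

Explanation: chi_7(1) = zeta_9^(7*1) = zeta_9^7. Since zeta_9^9 = 1, this equals zeta_9^7 = exp(2*pi*i*7/9) = exp(-4*I*pi/9).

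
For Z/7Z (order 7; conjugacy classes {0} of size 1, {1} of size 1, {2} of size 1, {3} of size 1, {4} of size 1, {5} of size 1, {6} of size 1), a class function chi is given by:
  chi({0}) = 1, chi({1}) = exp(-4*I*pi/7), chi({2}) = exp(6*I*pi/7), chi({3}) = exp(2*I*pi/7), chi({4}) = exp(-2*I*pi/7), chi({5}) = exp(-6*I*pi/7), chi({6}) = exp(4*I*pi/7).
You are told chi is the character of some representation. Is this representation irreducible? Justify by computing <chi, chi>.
Irreducible: <chi, chi> = 1.

Reasoning: <chi, chi> = (1/|G|) sum_C |C| * |chi(C)|^2 = (1/7)[1*|1|^2 + 1*|exp(-4*I*pi/7)|^2 + 1*|exp(6*I*pi/7)|^2 + 1*|exp(2*I*pi/7)|^2 + 1*|exp(-2*I*pi/7)|^2 + 1*|exp(-6*I*pi/7)|^2 + 1*|exp(4*I*pi/7)|^2]
  = (1/7)[(1) + (1) + (1) + (1) + (1) + (1) + (1)] = 7/7 = 1.
(Exp terms are combined using exp(i*s)*conj(exp(i*t)) = exp(i*(s-t)), and sums of them are collapsed using the identity that for every m > 1 the m distinct m-th roots of unity sum to 0, e.g. 1 + exp(2*I*pi/3) + exp(-2*I*pi/3) = 0.)
A character is irreducible iff <chi, chi> = 1, so this representation is irreducible.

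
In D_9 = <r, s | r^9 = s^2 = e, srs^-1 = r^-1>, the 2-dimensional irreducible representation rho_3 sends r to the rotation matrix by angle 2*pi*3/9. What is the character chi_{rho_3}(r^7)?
chi_{rho_3}(r^7) = 2*cos(2*pi*3*7/9) = -1

rho_3(r^7) is rotation by angle 2*pi*3*7/9, whose trace is 2*cos(2*pi*3*7/9) = -1.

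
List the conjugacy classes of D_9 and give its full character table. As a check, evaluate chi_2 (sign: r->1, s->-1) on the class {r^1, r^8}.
Conjugacy classes: {e} of size 1, {r^1, r^8} of size 2, {r^2, r^7} of size 2, {r^3, r^6} of size 2, {r^4, r^5} of size 2, {s, sr, ..., sr^8} of size 9.
Character table:
  irrep \ class              {e} (size 1)  {r^1, r^8} (size 2)  {r^2, r^7} (size 2)  {r^3, r^6} (size 2)  {r^4, r^5} (size 2)  {s, sr, ..., sr^8} (size 9)
  chi_1 (triv)               1             1                    1                    1                    1                    1                          
  chi_2 (sign: r->1, s->-1)  1             1                    1                    1                    1                    -1                         
  chi_3 (2d, j=1)            2             2*cos(2*pi/9)        2*cos(4*pi/9)        -1                   -2*cos(pi/9)         0                          
  chi_4 (2d, j=2)            2             2*cos(4*pi/9)        -2*cos(pi/9)         -1                   2*cos(2*pi/9)        0                          
  chi_5 (2d, j=3)            2             -1                   -1                   2                    -1                   0                          
  chi_6 (2d, j=4)            2             -2*cos(pi/9)         2*cos(2*pi/9)        -1                   2*cos(4*pi/9)        0                          

Spot check: chi_2 (sign: r->1, s->-1) on {r^1, r^8} = 1.

Details: D_9 has order 2*9 = 18 with 6 conjugacy classes, hence 6 irreducibles. Sum of squared dims 1 + 1 + 4 + 4 + 4 + 4 = 18 = |G|. Linear characters come from the abelianisation; the 2-dimensional irreps have character r^k -> 2*cos(2*pi*j*k/9), reflections -> 0.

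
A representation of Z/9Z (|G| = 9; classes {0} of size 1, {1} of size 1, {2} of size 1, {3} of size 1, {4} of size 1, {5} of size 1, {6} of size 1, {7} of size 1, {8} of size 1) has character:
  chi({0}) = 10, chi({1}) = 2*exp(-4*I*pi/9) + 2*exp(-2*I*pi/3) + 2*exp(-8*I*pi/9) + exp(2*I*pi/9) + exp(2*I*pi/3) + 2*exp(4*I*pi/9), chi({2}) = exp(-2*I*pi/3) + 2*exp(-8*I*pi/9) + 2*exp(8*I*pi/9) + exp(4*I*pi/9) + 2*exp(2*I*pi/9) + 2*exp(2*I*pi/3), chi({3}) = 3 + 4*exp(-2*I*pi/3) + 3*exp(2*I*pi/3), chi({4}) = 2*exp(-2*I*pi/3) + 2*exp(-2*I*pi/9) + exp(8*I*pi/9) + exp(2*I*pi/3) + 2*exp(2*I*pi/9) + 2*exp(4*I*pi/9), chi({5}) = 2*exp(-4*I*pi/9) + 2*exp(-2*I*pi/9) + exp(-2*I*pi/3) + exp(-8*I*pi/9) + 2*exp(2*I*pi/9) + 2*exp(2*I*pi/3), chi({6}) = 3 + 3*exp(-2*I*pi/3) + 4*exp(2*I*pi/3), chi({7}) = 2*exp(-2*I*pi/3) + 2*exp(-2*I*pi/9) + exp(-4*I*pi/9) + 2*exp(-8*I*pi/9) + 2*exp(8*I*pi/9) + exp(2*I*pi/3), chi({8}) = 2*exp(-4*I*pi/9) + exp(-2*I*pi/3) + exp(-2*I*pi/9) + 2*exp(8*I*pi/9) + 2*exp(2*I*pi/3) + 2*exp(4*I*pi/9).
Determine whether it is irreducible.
Not irreducible (reducible): <chi, chi> = 18 > 1.

Reasoning: <chi, chi> = (1/|G|) sum_C |C| * |chi(C)|^2 = (1/9)[1*|10|^2 + 1*|2*exp(-4*I*pi/9) + 2*exp(-2*I*pi/3) + 2*exp(-8*I*pi/9) + exp(2*I*pi/9) + exp(2*I*pi/3) + 2*exp(4*I*pi/9)|^2 + 1*|exp(-2*I*pi/3) + 2*exp(-8*I*pi/9) + 2*exp(8*I*pi/9) + exp(4*I*pi/9) + 2*exp(2*I*pi/9) + 2*exp(2*I*pi/3)|^2 + 1*|3 + 4*exp(-2*I*pi/3) + 3*exp(2*I*pi/3)|^2 + 1*|2*exp(-2*I*pi/3) + 2*exp(-2*I*pi/9) + exp(8*I*pi/9) + exp(2*I*pi/3) + 2*exp(2*I*pi/9) + 2*exp(4*I*pi/9)|^2 + 1*|2*exp(-4*I*pi/9) + 2*exp(-2*I*pi/9) + exp(-2*I*pi/3) + exp(-8*I*pi/9) + 2*exp(2*I*pi/9) + 2*exp(2*I*pi/3)|^2 + 1*|3 + 3*exp(-2*I*pi/3) + 4*exp(2*I*pi/3)|^2 + 1*|2*exp(-2*I*pi/3) + 2*exp(-2*I*pi/9) + exp(-4*I*pi/9) + 2*exp(-8*I*pi/9) + 2*exp(8*I*pi/9) + exp(2*I*pi/3)|^2 + 1*|2*exp(-4*I*pi/9) + exp(-2*I*pi/3) + exp(-2*I*pi/9) + 2*exp(8*I*pi/9) + 2*exp(2*I*pi/3) + 2*exp(4*I*pi/9)|^2]
  = (1/9)[(100) + (18 + 12*exp(-2*I*pi/9) + 8*exp(-2*I*pi/3) + 7*exp(-4*I*pi/9) + 14*exp(-8*I*pi/9) + 14*exp(8*I*pi/9) + 7*exp(4*I*pi/9) + 8*exp(2*I*pi/3) + 12*exp(2*I*pi/9)) + (18 + 12*exp(-4*I*pi/9) + 14*exp(-2*I*pi/9) + 8*exp(-2*I*pi/3) + 7*exp(-8*I*pi/9) + 7*exp(8*I*pi/9) + 8*exp(2*I*pi/3) + 14*exp(2*I*pi/9) + 12*exp(4*I*pi/9)) + (1) + (18 + 14*exp(-4*I*pi/9) + 8*exp(-2*I*pi/3) + 7*exp(-2*I*pi/9) + 12*exp(-8*I*pi/9) + 12*exp(8*I*pi/9) + 7*exp(2*I*pi/9) + 8*exp(2*I*pi/3) + 14*exp(4*I*pi/9)) + (18 + 14*exp(-4*I*pi/9) + 8*exp(-2*I*pi/3) + 7*exp(-2*I*pi/9) + 12*exp(-8*I*pi/9) + 12*exp(8*I*pi/9) + 7*exp(2*I*pi/9) + 8*exp(2*I*pi/3) + 14*exp(4*I*pi/9)) + (1) + (18 + 12*exp(-4*I*pi/9) + 14*exp(-2*I*pi/9) + 8*exp(-2*I*pi/3) + 7*exp(-8*I*pi/9) + 7*exp(8*I*pi/9) + 8*exp(2*I*pi/3) + 14*exp(2*I*pi/9) + 12*exp(4*I*pi/9)) + (18 + 12*exp(-2*I*pi/9) + 8*exp(-2*I*pi/3) + 7*exp(-4*I*pi/9) + 14*exp(-8*I*pi/9) + 14*exp(8*I*pi/9) + 7*exp(4*I*pi/9) + 8*exp(2*I*pi/3) + 12*exp(2*I*pi/9))] = 162/9 = 18.
(Exp terms are combined using exp(i*s)*conj(exp(i*t)) = exp(i*(s-t)), and sums of them are collapsed using the identity that for every m > 1 the m distinct m-th roots of unity sum to 0, e.g. 1 + exp(2*I*pi/3) + exp(-2*I*pi/3) = 0.)
A character is irreducible iff <chi, chi> = 1, so this representation is reducible.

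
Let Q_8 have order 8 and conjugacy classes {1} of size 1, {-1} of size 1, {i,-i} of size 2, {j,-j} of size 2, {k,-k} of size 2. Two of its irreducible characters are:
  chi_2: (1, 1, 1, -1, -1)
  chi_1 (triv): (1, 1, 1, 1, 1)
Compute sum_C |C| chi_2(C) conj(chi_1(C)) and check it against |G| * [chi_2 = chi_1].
Sum = 0; so <chi_2, chi_1> = 0 (distinct irreducibles are orthogonal).

Reasoning: Compute term by term over conjugacy classes (|C| * chi_2(C) * conj(chi_1(C))):
  1*(1)*conj(1) + 1*(1)*conj(1) + 2*(1)*conj(1) + 2*(-1)*conj(1) + 2*(-1)*conj(1)
  = (1) + (1) + (2) + (-2) + (-2)
  = 0.
Dividing by |G| = 8 gives 0/8 = 0, matching the row-orthogonality relation <chi_2, chi_1> = [chi_2 = chi_1].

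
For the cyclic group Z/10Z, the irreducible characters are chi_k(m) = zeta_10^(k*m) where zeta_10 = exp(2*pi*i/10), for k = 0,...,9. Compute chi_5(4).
chi_5(4) = zeta_10^20 = 1

Reasoning: chi_5(4) = zeta_10^(5*4) = zeta_10^20. Since zeta_10^10 = 1, this equals zeta_10^0 = exp(2*pi*i*0/10) = 1.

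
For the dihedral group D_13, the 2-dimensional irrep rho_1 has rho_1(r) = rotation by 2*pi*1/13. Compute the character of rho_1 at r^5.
chi_{rho_1}(r^5) = 2*cos(2*pi*1*5/13) = -2*cos(3*pi/13)

Derivation: rho_1(r^5) is rotation by angle 2*pi*1*5/13, whose trace is 2*cos(2*pi*1*5/13) = -2*cos(3*pi/13).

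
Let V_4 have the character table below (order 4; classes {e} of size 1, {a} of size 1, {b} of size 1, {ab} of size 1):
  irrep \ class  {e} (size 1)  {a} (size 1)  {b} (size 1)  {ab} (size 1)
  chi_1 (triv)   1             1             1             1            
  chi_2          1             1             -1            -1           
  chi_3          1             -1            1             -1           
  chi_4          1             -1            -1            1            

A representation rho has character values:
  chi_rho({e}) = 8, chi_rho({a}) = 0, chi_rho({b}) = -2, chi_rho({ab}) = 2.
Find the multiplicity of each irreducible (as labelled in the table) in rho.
Multiplicities: chi_1: 2, chi_2: 2, chi_3: 1, chi_4: 3.

Use <chi_rho, chi> = (1/|G|) sum_C |C| * chi_rho(C) * conj(chi(C)) with |G| = 4 for each irreducible chi in the table:
  <chi_rho, chi_1> = (1/4)[1*(8)*conj(1) + 1*(0)*conj(1) + 1*(-2)*conj(1) + 1*(2)*conj(1)]
      = (1/4)[(8) + (0) + (-2) + (2)] = 8/4 = 2
  <chi_rho, chi_2> = (1/4)[1*(8)*conj(1) + 1*(0)*conj(1) + 1*(-2)*conj(-1) + 1*(2)*conj(-1)]
      = (1/4)[(8) + (0) + (2) + (-2)] = 8/4 = 2
  <chi_rho, chi_3> = (1/4)[1*(8)*conj(1) + 1*(0)*conj(-1) + 1*(-2)*conj(1) + 1*(2)*conj(-1)]
      = (1/4)[(8) + (0) + (-2) + (-2)] = 4/4 = 1
  <chi_rho, chi_4> = (1/4)[1*(8)*conj(1) + 1*(0)*conj(-1) + 1*(-2)*conj(-1) + 1*(2)*conj(1)]
      = (1/4)[(8) + (0) + (2) + (2)] = 12/4 = 3
Dimension check: dim(rho) = sum (mult * dim) = 2*1 + 2*1 + 1*1 + 3*1 = 8 = chi_rho(e) = 8.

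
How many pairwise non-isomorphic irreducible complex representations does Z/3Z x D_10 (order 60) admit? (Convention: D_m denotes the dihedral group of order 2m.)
24

Why: The number of irreducible complex representations of a finite group equals its number of conjugacy classes. For a direct product, #classes(G x H) = #classes(G) * #classes(H). Z/3Z has 3 classes (abelian), D_10 has 8 classes, so 3 * 8 = 24, so Z/3Z x D_10 (order 60) has exactly 24 irreducible complex representations.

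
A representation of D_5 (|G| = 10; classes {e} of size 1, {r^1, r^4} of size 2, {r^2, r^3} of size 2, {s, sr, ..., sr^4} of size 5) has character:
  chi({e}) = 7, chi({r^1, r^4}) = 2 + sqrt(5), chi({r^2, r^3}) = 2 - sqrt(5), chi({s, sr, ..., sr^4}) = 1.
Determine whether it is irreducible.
Not irreducible (reducible): <chi, chi> = 9 > 1.

Working: <chi, chi> = (1/|G|) sum_C |C| * |chi(C)|^2 = (1/10)[1*|7|^2 + 2*|2 + sqrt(5)|^2 + 2*|2 - sqrt(5)|^2 + 5*|1|^2]
  = (1/10)[(49) + (8*sqrt(5) + 18) + (18 - 8*sqrt(5)) + (5)] = 90/10 = 9.
A character is irreducible iff <chi, chi> = 1, so this representation is reducible.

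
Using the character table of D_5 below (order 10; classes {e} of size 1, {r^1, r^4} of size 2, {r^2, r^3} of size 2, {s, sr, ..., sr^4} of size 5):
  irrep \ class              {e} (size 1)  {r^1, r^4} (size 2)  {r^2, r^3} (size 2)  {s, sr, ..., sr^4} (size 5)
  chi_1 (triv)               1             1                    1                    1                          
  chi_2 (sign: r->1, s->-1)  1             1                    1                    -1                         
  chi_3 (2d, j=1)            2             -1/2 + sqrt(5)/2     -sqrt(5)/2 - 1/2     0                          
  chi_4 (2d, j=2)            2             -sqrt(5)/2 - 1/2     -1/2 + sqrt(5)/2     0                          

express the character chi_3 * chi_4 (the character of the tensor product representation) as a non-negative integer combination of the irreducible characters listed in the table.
chi_3 tensor chi_4 = chi_3 + chi_4 (all other irreducibles have multiplicity 0).

Solution. The character of a tensor product is the pointwise product (chi_3 * chi_4)(C) = chi_3(C) * chi_4(C):
  {e}: (2)*(2), {r^1, r^4}: (-1/2 + sqrt(5)/2)*(-sqrt(5)/2 - 1/2), {r^2, r^3}: (-sqrt(5)/2 - 1/2)*(-1/2 + sqrt(5)/2), {s, sr, ..., sr^4}: (0)*(0)
so (chi_3 * chi_4) takes values
  {e} -> 4, {r^1, r^4} -> -1, {r^2, r^3} -> -1, {s, sr, ..., sr^4} -> 0.
Now take the inner product of this character with each irreducible chi from the table, <chi_3*chi_4, chi> = (1/10) sum_C |C| (chi_3*chi_4)(C) conj(chi(C)):
  <chi_3*chi_4, chi_1> = (1/10)[1*(4)*conj(1) + 2*(-1)*conj(1) + 2*(-1)*conj(1) + 5*(0)*conj(1)]
      = (1/10)[(4) + (-2) + (-2) + (0)] = 0/10 = 0
  <chi_3*chi_4, chi_2> = (1/10)[1*(4)*conj(1) + 2*(-1)*conj(1) + 2*(-1)*conj(1) + 5*(0)*conj(-1)]
      = (1/10)[(4) + (-2) + (-2) + (0)] = 0/10 = 0
  <chi_3*chi_4, chi_3> = (1/10)[1*(4)*conj(2) + 2*(-1)*conj(-1/2 + sqrt(5)/2) + 2*(-1)*conj(-sqrt(5)/2 - 1/2) + 5*(0)*conj(0)]
      = (1/10)[(8) + (1 - sqrt(5)) + (1 + sqrt(5)) + (0)] = 10/10 = 1
  <chi_3*chi_4, chi_4> = (1/10)[1*(4)*conj(2) + 2*(-1)*conj(-sqrt(5)/2 - 1/2) + 2*(-1)*conj(-1/2 + sqrt(5)/2) + 5*(0)*conj(0)]
      = (1/10)[(8) + (1 + sqrt(5)) + (1 - sqrt(5)) + (0)] = 10/10 = 1
Hence the multiplicities are chi_3: 1, chi_4: 1. Dimension check: dim(chi_3)*dim(chi_4) = 2*2 = 4 and sum (mult * dim) = 1*2 + 1*2 = 4.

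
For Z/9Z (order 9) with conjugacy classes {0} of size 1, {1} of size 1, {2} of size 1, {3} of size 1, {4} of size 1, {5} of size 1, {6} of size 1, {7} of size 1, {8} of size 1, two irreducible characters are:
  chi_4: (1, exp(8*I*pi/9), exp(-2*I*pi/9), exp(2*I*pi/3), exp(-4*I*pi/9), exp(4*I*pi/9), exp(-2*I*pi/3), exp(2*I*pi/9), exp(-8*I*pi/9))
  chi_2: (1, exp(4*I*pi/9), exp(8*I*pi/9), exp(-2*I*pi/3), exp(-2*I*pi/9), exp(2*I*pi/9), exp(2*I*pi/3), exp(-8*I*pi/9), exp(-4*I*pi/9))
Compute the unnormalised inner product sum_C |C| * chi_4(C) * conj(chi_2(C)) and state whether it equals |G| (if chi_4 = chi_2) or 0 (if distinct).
Sum = 0; so <chi_4, chi_2> = 0 (distinct irreducibles are orthogonal).

Derivation: Compute term by term over conjugacy classes (|C| * chi_4(C) * conj(chi_2(C))):
  1*(1)*conj(1) + 1*(exp(8*I*pi/9))*conj(exp(4*I*pi/9)) + 1*(exp(-2*I*pi/9))*conj(exp(8*I*pi/9)) + 1*(exp(2*I*pi/3))*conj(exp(-2*I*pi/3)) + 1*(exp(-4*I*pi/9))*conj(exp(-2*I*pi/9)) + 1*(exp(4*I*pi/9))*conj(exp(2*I*pi/9)) + 1*(exp(-2*I*pi/3))*conj(exp(2*I*pi/3)) + 1*(exp(2*I*pi/9))*conj(exp(-8*I*pi/9)) + 1*(exp(-8*I*pi/9))*conj(exp(-4*I*pi/9))
  = (1) + (exp(4*I*pi/9)) + (exp(8*I*pi/9)) + (exp(-2*I*pi/3)) + (exp(-2*I*pi/9)) + (exp(2*I*pi/9)) + (exp(2*I*pi/3)) + (exp(-8*I*pi/9)) + (exp(-4*I*pi/9))
  = 0.
(Exp terms are combined using exp(i*s)*conj(exp(i*t)) = exp(i*(s-t)), and sums of them are collapsed using the identity that for every m > 1 the m distinct m-th roots of unity sum to 0, e.g. 1 + exp(2*I*pi/3) + exp(-2*I*pi/3) = 0.)
Dividing by |G| = 9 gives 0/9 = 0, matching the row-orthogonality relation <chi_4, chi_2> = [chi_4 = chi_2].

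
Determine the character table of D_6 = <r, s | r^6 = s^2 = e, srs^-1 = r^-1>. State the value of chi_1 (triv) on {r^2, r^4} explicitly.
Conjugacy classes: {e} of size 1, {r^3} of size 1, {r^1, r^5} of size 2, {r^2, r^4} of size 2, {s, sr^2, ...} of size 3, {sr, sr^3, ...} of size 3.
Character table:
  irrep \ class              {e} (size 1)  {r^3} (size 1)  {r^1, r^5} (size 2)  {r^2, r^4} (size 2)  {s, sr^2, ...} (size 3)  {sr, sr^3, ...} (size 3)
  chi_1 (triv)               1             1               1                    1                    1                        1                       
  chi_2 (sign: r->1, s->-1)  1             1               1                    1                    -1                       -1                      
  chi_3 (r->-1, s->1)        1             -1              -1                   1                    1                        -1                      
  chi_4 (r->-1, s->-1)       1             -1              -1                   1                    -1                       1                       
  chi_5 (2d, j=1)            2             -2              1                    -1                   0                        0                       
  chi_6 (2d, j=2)            2             2               -1                   -1                   0                        0                       

Spot check: chi_1 (triv) on {r^2, r^4} = 1.

D_6 has order 2*6 = 12 with 6 conjugacy classes, hence 6 irreducibles. Sum of squared dims 1 + 1 + 1 + 1 + 4 + 4 = 12 = |G|. Linear characters come from the abelianisation; the 2-dimensional irreps have character r^k -> 2*cos(2*pi*j*k/6), reflections -> 0.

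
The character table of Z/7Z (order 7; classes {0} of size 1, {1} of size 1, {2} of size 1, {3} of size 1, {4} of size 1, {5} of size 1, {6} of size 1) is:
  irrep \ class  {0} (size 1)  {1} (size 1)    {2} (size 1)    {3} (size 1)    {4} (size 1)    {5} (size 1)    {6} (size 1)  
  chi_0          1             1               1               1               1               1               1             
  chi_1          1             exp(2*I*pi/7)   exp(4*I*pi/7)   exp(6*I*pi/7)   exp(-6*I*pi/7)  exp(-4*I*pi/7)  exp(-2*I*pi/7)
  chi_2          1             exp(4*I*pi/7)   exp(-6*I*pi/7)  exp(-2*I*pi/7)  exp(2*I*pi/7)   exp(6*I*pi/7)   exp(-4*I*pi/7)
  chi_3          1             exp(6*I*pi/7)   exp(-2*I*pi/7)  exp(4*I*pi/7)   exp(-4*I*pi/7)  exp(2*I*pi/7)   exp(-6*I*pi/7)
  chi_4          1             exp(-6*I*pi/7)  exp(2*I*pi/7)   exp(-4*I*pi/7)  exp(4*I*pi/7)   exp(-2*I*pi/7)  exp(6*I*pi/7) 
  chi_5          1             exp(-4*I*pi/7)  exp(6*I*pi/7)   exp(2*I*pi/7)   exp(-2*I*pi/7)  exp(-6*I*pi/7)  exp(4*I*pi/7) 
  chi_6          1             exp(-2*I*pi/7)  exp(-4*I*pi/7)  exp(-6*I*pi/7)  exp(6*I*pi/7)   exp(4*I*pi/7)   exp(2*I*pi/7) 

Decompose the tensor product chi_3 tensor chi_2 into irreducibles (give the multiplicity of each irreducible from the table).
chi_3 tensor chi_2 = chi_5 (all other irreducibles have multiplicity 0).

Justification: The character of a tensor product is the pointwise product (chi_3 * chi_2)(C) = chi_3(C) * chi_2(C):
  {0}: (1)*(1), {1}: (exp(6*I*pi/7))*(exp(4*I*pi/7)), {2}: (exp(-2*I*pi/7))*(exp(-6*I*pi/7)), {3}: (exp(4*I*pi/7))*(exp(-2*I*pi/7)), {4}: (exp(-4*I*pi/7))*(exp(2*I*pi/7)), {5}: (exp(2*I*pi/7))*(exp(6*I*pi/7)), {6}: (exp(-6*I*pi/7))*(exp(-4*I*pi/7))
so (chi_3 * chi_2) takes values
  {0} -> 1, {1} -> exp(-4*I*pi/7), {2} -> exp(6*I*pi/7), {3} -> exp(2*I*pi/7), {4} -> exp(-2*I*pi/7), {5} -> exp(-6*I*pi/7), {6} -> exp(4*I*pi/7).
Now take the inner product of this character with each irreducible chi from the table, <chi_3*chi_2, chi> = (1/7) sum_C |C| (chi_3*chi_2)(C) conj(chi(C)):
  <chi_3*chi_2, chi_0> = (1/7)[1*(1)*conj(1) + 1*(exp(-4*I*pi/7))*conj(1) + 1*(exp(6*I*pi/7))*conj(1) + 1*(exp(2*I*pi/7))*conj(1) + 1*(exp(-2*I*pi/7))*conj(1) + 1*(exp(-6*I*pi/7))*conj(1) + 1*(exp(4*I*pi/7))*conj(1)]
      = (1/7)[(1) + (exp(-4*I*pi/7)) + (exp(6*I*pi/7)) + (exp(2*I*pi/7)) + (exp(-2*I*pi/7)) + (exp(-6*I*pi/7)) + (exp(4*I*pi/7))] = 0/7 = 0
  <chi_3*chi_2, chi_1> = (1/7)[1*(1)*conj(1) + 1*(exp(-4*I*pi/7))*conj(exp(2*I*pi/7)) + 1*(exp(6*I*pi/7))*conj(exp(4*I*pi/7)) + 1*(exp(2*I*pi/7))*conj(exp(6*I*pi/7)) + 1*(exp(-2*I*pi/7))*conj(exp(-6*I*pi/7)) + 1*(exp(-6*I*pi/7))*conj(exp(-4*I*pi/7)) + 1*(exp(4*I*pi/7))*conj(exp(-2*I*pi/7))]
      = (1/7)[(1) + (exp(-6*I*pi/7)) + (exp(2*I*pi/7)) + (exp(-4*I*pi/7)) + (exp(4*I*pi/7)) + (exp(-2*I*pi/7)) + (exp(6*I*pi/7))] = 0/7 = 0
  <chi_3*chi_2, chi_2> = (1/7)[1*(1)*conj(1) + 1*(exp(-4*I*pi/7))*conj(exp(4*I*pi/7)) + 1*(exp(6*I*pi/7))*conj(exp(-6*I*pi/7)) + 1*(exp(2*I*pi/7))*conj(exp(-2*I*pi/7)) + 1*(exp(-2*I*pi/7))*conj(exp(2*I*pi/7)) + 1*(exp(-6*I*pi/7))*conj(exp(6*I*pi/7)) + 1*(exp(4*I*pi/7))*conj(exp(-4*I*pi/7))]
      = (1/7)[(1) + (exp(6*I*pi/7)) + (exp(-2*I*pi/7)) + (exp(4*I*pi/7)) + (exp(-4*I*pi/7)) + (exp(2*I*pi/7)) + (exp(-6*I*pi/7))] = 0/7 = 0
  <chi_3*chi_2, chi_3> = (1/7)[1*(1)*conj(1) + 1*(exp(-4*I*pi/7))*conj(exp(6*I*pi/7)) + 1*(exp(6*I*pi/7))*conj(exp(-2*I*pi/7)) + 1*(exp(2*I*pi/7))*conj(exp(4*I*pi/7)) + 1*(exp(-2*I*pi/7))*conj(exp(-4*I*pi/7)) + 1*(exp(-6*I*pi/7))*conj(exp(2*I*pi/7)) + 1*(exp(4*I*pi/7))*conj(exp(-6*I*pi/7))]
      = (1/7)[(1) + (exp(4*I*pi/7)) + (exp(-6*I*pi/7)) + (exp(-2*I*pi/7)) + (exp(2*I*pi/7)) + (exp(6*I*pi/7)) + (exp(-4*I*pi/7))] = 0/7 = 0
  <chi_3*chi_2, chi_4> = (1/7)[1*(1)*conj(1) + 1*(exp(-4*I*pi/7))*conj(exp(-6*I*pi/7)) + 1*(exp(6*I*pi/7))*conj(exp(2*I*pi/7)) + 1*(exp(2*I*pi/7))*conj(exp(-4*I*pi/7)) + 1*(exp(-2*I*pi/7))*conj(exp(4*I*pi/7)) + 1*(exp(-6*I*pi/7))*conj(exp(-2*I*pi/7)) + 1*(exp(4*I*pi/7))*conj(exp(6*I*pi/7))]
      = (1/7)[(1) + (exp(2*I*pi/7)) + (exp(4*I*pi/7)) + (exp(6*I*pi/7)) + (exp(-6*I*pi/7)) + (exp(-4*I*pi/7)) + (exp(-2*I*pi/7))] = 0/7 = 0
  <chi_3*chi_2, chi_5> = (1/7)[1*(1)*conj(1) + 1*(exp(-4*I*pi/7))*conj(exp(-4*I*pi/7)) + 1*(exp(6*I*pi/7))*conj(exp(6*I*pi/7)) + 1*(exp(2*I*pi/7))*conj(exp(2*I*pi/7)) + 1*(exp(-2*I*pi/7))*conj(exp(-2*I*pi/7)) + 1*(exp(-6*I*pi/7))*conj(exp(-6*I*pi/7)) + 1*(exp(4*I*pi/7))*conj(exp(4*I*pi/7))]
      = (1/7)[(1) + (1) + (1) + (1) + (1) + (1) + (1)] = 7/7 = 1
  <chi_3*chi_2, chi_6> = (1/7)[1*(1)*conj(1) + 1*(exp(-4*I*pi/7))*conj(exp(-2*I*pi/7)) + 1*(exp(6*I*pi/7))*conj(exp(-4*I*pi/7)) + 1*(exp(2*I*pi/7))*conj(exp(-6*I*pi/7)) + 1*(exp(-2*I*pi/7))*conj(exp(6*I*pi/7)) + 1*(exp(-6*I*pi/7))*conj(exp(4*I*pi/7)) + 1*(exp(4*I*pi/7))*conj(exp(2*I*pi/7))]
      = (1/7)[(1) + (exp(-2*I*pi/7)) + (exp(-4*I*pi/7)) + (exp(-6*I*pi/7)) + (exp(6*I*pi/7)) + (exp(4*I*pi/7)) + (exp(2*I*pi/7))] = 0/7 = 0
(Exp terms are combined using exp(i*s)*conj(exp(i*t)) = exp(i*(s-t)), and sums of them are collapsed using the identity that for every m > 1 the m distinct m-th roots of unity sum to 0, e.g. 1 + exp(2*I*pi/3) + exp(-2*I*pi/3) = 0.)
Hence the multiplicities are chi_5: 1. Dimension check: dim(chi_3)*dim(chi_2) = 1*1 = 1 and sum (mult * dim) = 1*1 = 1.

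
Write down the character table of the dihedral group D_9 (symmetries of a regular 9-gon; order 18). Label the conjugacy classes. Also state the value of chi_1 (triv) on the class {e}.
Conjugacy classes: {e} of size 1, {r^1, r^8} of size 2, {r^2, r^7} of size 2, {r^3, r^6} of size 2, {r^4, r^5} of size 2, {s, sr, ..., sr^8} of size 9.
Character table:
  irrep \ class              {e} (size 1)  {r^1, r^8} (size 2)  {r^2, r^7} (size 2)  {r^3, r^6} (size 2)  {r^4, r^5} (size 2)  {s, sr, ..., sr^8} (size 9)
  chi_1 (triv)               1             1                    1                    1                    1                    1                          
  chi_2 (sign: r->1, s->-1)  1             1                    1                    1                    1                    -1                         
  chi_3 (2d, j=1)            2             2*cos(2*pi/9)        2*cos(4*pi/9)        -1                   -2*cos(pi/9)         0                          
  chi_4 (2d, j=2)            2             2*cos(4*pi/9)        -2*cos(pi/9)         -1                   2*cos(2*pi/9)        0                          
  chi_5 (2d, j=3)            2             -1                   -1                   2                    -1                   0                          
  chi_6 (2d, j=4)            2             -2*cos(pi/9)         2*cos(2*pi/9)        -1                   2*cos(4*pi/9)        0                          

Spot check: chi_1 (triv) on {e} = 1.

Argument: D_9 has order 2*9 = 18 with 6 conjugacy classes, hence 6 irreducibles. Sum of squared dims 1 + 1 + 4 + 4 + 4 + 4 = 18 = |G|. Linear characters come from the abelianisation; the 2-dimensional irreps have character r^k -> 2*cos(2*pi*j*k/9), reflections -> 0.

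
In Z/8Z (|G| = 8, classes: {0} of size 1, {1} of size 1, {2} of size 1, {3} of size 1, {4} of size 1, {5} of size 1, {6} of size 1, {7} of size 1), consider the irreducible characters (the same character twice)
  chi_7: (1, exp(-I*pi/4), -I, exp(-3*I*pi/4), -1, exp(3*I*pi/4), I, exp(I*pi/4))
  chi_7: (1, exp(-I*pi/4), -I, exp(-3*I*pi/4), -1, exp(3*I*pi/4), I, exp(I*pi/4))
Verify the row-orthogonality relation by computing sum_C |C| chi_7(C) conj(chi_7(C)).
Sum = 8 = |G| = 8; so <chi_7, chi_7> = 1 (norm-1 confirms irreducibility).

Compute term by term over conjugacy classes (|C| * chi_7(C) * conj(chi_7(C))):
  1*(1)*conj(1) + 1*(exp(-I*pi/4))*conj(exp(-I*pi/4)) + 1*(-I)*conj(-I) + 1*(exp(-3*I*pi/4))*conj(exp(-3*I*pi/4)) + 1*(-1)*conj(-1) + 1*(exp(3*I*pi/4))*conj(exp(3*I*pi/4)) + 1*(I)*conj(I) + 1*(exp(I*pi/4))*conj(exp(I*pi/4))
  = (1) + (1) + (1) + (1) + (1) + (1) + (1) + (1)
  = 8.
(Exp terms are combined using exp(i*s)*conj(exp(i*t)) = exp(i*(s-t)), and sums of them are collapsed using the identity that for every m > 1 the m distinct m-th roots of unity sum to 0, e.g. 1 + exp(2*I*pi/3) + exp(-2*I*pi/3) = 0.)
Dividing by |G| = 8 gives 8/8 = 1, matching the row-orthogonality relation <chi_7, chi_7> = [chi_7 = chi_7].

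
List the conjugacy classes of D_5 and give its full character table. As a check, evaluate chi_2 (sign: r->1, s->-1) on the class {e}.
Conjugacy classes: {e} of size 1, {r^1, r^4} of size 2, {r^2, r^3} of size 2, {s, sr, ..., sr^4} of size 5.
Character table:
  irrep \ class              {e} (size 1)  {r^1, r^4} (size 2)  {r^2, r^3} (size 2)  {s, sr, ..., sr^4} (size 5)
  chi_1 (triv)               1             1                    1                    1                          
  chi_2 (sign: r->1, s->-1)  1             1                    1                    -1                         
  chi_3 (2d, j=1)            2             -1/2 + sqrt(5)/2     -sqrt(5)/2 - 1/2     0                          
  chi_4 (2d, j=2)            2             -sqrt(5)/2 - 1/2     -1/2 + sqrt(5)/2     0                          

Spot check: chi_2 (sign: r->1, s->-1) on {e} = 1.

Details: D_5 has order 2*5 = 10 with 4 conjugacy classes, hence 4 irreducibles. Sum of squared dims 1 + 1 + 4 + 4 = 10 = |G|. Linear characters come from the abelianisation; the 2-dimensional irreps have character r^k -> 2*cos(2*pi*j*k/5), reflections -> 0.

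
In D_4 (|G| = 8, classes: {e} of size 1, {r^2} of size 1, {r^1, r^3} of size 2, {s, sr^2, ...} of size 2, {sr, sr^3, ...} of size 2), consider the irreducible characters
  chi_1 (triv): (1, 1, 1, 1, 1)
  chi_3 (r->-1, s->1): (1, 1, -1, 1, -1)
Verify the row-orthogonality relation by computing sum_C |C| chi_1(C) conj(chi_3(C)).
Sum = 0; so <chi_1, chi_3> = 0 (distinct irreducibles are orthogonal).

Working: Compute term by term over conjugacy classes (|C| * chi_1(C) * conj(chi_3(C))):
  1*(1)*conj(1) + 1*(1)*conj(1) + 2*(1)*conj(-1) + 2*(1)*conj(1) + 2*(1)*conj(-1)
  = (1) + (1) + (-2) + (2) + (-2)
  = 0.
Dividing by |G| = 8 gives 0/8 = 0, matching the row-orthogonality relation <chi_1, chi_3> = [chi_1 = chi_3].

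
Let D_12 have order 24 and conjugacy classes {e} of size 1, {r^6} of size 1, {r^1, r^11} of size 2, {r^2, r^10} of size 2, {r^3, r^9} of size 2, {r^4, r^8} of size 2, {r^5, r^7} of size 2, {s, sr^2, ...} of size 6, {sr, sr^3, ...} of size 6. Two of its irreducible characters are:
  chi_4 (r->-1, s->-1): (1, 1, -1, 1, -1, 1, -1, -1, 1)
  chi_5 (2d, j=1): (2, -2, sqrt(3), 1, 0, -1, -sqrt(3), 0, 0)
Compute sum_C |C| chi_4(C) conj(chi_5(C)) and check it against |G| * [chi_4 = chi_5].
Sum = 0; so <chi_4, chi_5> = 0 (distinct irreducibles are orthogonal).

Proof sketch: Compute term by term over conjugacy classes (|C| * chi_4(C) * conj(chi_5(C))):
  1*(1)*conj(2) + 1*(1)*conj(-2) + 2*(-1)*conj(sqrt(3)) + 2*(1)*conj(1) + 2*(-1)*conj(0) + 2*(1)*conj(-1) + 2*(-1)*conj(-sqrt(3)) + 6*(-1)*conj(0) + 6*(1)*conj(0)
  = (2) + (-2) + (-2*sqrt(3)) + (2) + (0) + (-2) + (2*sqrt(3)) + (0) + (0)
  = 0.
Dividing by |G| = 24 gives 0/24 = 0, matching the row-orthogonality relation <chi_4, chi_5> = [chi_4 = chi_5].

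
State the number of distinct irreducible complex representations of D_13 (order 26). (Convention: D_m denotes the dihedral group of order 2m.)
8

Argument: The number of irreducible complex representations of a finite group equals its number of conjugacy classes. D_13 has 8 conjugacy classes ((n+3)/2 for n odd), so D_13 (order 26) has exactly 8 irreducible complex representations.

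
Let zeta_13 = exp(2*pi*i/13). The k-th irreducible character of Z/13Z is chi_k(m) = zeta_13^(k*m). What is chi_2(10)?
chi_2(10) = zeta_13^20 = exp(-12*I*pi/13)

Details: chi_2(10) = zeta_13^(2*10) = zeta_13^20. Since zeta_13^13 = 1, this equals zeta_13^7 = exp(2*pi*i*7/13) = exp(-12*I*pi/13).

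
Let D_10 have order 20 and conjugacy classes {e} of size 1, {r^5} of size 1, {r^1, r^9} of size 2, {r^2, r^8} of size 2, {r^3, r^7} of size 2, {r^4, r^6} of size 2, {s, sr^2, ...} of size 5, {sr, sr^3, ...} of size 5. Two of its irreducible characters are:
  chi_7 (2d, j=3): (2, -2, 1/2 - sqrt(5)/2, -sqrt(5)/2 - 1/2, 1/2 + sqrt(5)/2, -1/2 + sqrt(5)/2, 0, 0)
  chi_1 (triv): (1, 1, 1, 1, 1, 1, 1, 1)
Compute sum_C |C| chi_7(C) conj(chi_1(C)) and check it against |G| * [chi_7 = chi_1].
Sum = 0; so <chi_7, chi_1> = 0 (distinct irreducibles are orthogonal).

Reasoning: Compute term by term over conjugacy classes (|C| * chi_7(C) * conj(chi_1(C))):
  1*(2)*conj(1) + 1*(-2)*conj(1) + 2*(1/2 - sqrt(5)/2)*conj(1) + 2*(-sqrt(5)/2 - 1/2)*conj(1) + 2*(1/2 + sqrt(5)/2)*conj(1) + 2*(-1/2 + sqrt(5)/2)*conj(1) + 5*(0)*conj(1) + 5*(0)*conj(1)
  = (2) + (-2) + (1 - sqrt(5)) + (-sqrt(5) - 1) + (1 + sqrt(5)) + (-1 + sqrt(5)) + (0) + (0)
  = 0.
Dividing by |G| = 20 gives 0/20 = 0, matching the row-orthogonality relation <chi_7, chi_1> = [chi_7 = chi_1].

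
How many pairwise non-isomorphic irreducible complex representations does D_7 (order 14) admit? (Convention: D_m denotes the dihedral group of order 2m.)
5

Explanation: The number of irreducible complex representations of a finite group equals its number of conjugacy classes. D_7 has 5 conjugacy classes ((n+3)/2 for n odd), so D_7 (order 14) has exactly 5 irreducible complex representations.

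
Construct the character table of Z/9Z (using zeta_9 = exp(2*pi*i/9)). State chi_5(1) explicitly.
Character table of Z/9Z (irreps indexed chi_0,...,chi_8 with chi_k(m) = zeta_9^(k*m), zeta_9 = exp(2*pi*i/9)):
  irrep \ class  {0} (size 1)  {1} (size 1)    {2} (size 1)    {3} (size 1)    {4} (size 1)    {5} (size 1)    {6} (size 1)    {7} (size 1)    {8} (size 1)  
  chi_0          1             1               1               1               1               1               1               1               1             
  chi_1          1             exp(2*I*pi/9)   exp(4*I*pi/9)   exp(2*I*pi/3)   exp(8*I*pi/9)   exp(-8*I*pi/9)  exp(-2*I*pi/3)  exp(-4*I*pi/9)  exp(-2*I*pi/9)
  chi_2          1             exp(4*I*pi/9)   exp(8*I*pi/9)   exp(-2*I*pi/3)  exp(-2*I*pi/9)  exp(2*I*pi/9)   exp(2*I*pi/3)   exp(-8*I*pi/9)  exp(-4*I*pi/9)
  chi_3          1             exp(2*I*pi/3)   exp(-2*I*pi/3)  1               exp(2*I*pi/3)   exp(-2*I*pi/3)  1               exp(2*I*pi/3)   exp(-2*I*pi/3)
  chi_4          1             exp(8*I*pi/9)   exp(-2*I*pi/9)  exp(2*I*pi/3)   exp(-4*I*pi/9)  exp(4*I*pi/9)   exp(-2*I*pi/3)  exp(2*I*pi/9)   exp(-8*I*pi/9)
  chi_5          1             exp(-8*I*pi/9)  exp(2*I*pi/9)   exp(-2*I*pi/3)  exp(4*I*pi/9)   exp(-4*I*pi/9)  exp(2*I*pi/3)   exp(-2*I*pi/9)  exp(8*I*pi/9) 
  chi_6          1             exp(-2*I*pi/3)  exp(2*I*pi/3)   1               exp(-2*I*pi/3)  exp(2*I*pi/3)   1               exp(-2*I*pi/3)  exp(2*I*pi/3) 
  chi_7          1             exp(-4*I*pi/9)  exp(-8*I*pi/9)  exp(2*I*pi/3)   exp(2*I*pi/9)   exp(-2*I*pi/9)  exp(-2*I*pi/3)  exp(8*I*pi/9)   exp(4*I*pi/9) 
  chi_8          1             exp(-2*I*pi/9)  exp(-4*I*pi/9)  exp(-2*I*pi/3)  exp(-8*I*pi/9)  exp(8*I*pi/9)   exp(2*I*pi/3)   exp(4*I*pi/9)   exp(2*I*pi/9) 

Spot check: chi_5(1) = zeta_9^(5*1) = zeta_9^5 = exp(-8*I*pi/9).

Working: Z/9Z is abelian, so all 9 irreducible complex representations are 1-dimensional. They are given by chi_k(m) = zeta_9^(k*m) for k = 0,...,8. Row orthogonality: sum_m chi_k(m) conj(chi_l(m)) = 9 * [k = l].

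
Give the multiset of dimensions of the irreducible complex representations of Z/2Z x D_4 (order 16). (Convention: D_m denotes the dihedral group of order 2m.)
Dimensions: 1, 1, 1, 1, 1, 1, 1, 1, 2, 2

Justification: There are 10 irreducibles (= number of conjugacy classes). Their dimensions d_i satisfy sum d_i^2 = |G| = 16: 1 + 1 + 1 + 1 + 1 + 1 + 1 + 1 + 4 + 4 = 16. (For the product with Z/2Z: each of the 2 1-dim characters of Z/2Z tensors with each irrep of D_4, giving 2 copies of each D_4-dimension.)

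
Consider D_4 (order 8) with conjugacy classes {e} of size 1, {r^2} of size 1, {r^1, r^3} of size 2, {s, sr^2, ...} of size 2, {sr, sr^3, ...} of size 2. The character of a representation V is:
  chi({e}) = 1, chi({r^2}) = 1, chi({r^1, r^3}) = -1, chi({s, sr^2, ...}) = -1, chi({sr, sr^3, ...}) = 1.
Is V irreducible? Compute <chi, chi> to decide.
Irreducible: <chi, chi> = 1.

Solution. <chi, chi> = (1/|G|) sum_C |C| * |chi(C)|^2 = (1/8)[1*|1|^2 + 1*|1|^2 + 2*|-1|^2 + 2*|-1|^2 + 2*|1|^2]
  = (1/8)[(1) + (1) + (2) + (2) + (2)] = 8/8 = 1.
A character is irreducible iff <chi, chi> = 1, so this representation is irreducible.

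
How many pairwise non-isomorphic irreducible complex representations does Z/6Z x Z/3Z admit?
18

Details: The number of irreducible complex representations of a finite group equals its number of conjugacy classes. Z/6Z x Z/3Z is abelian of order 18, so every element is its own conjugacy class: 18 classes, so Z/6Z x Z/3Z (order 18) has exactly 18 irreducible complex representations.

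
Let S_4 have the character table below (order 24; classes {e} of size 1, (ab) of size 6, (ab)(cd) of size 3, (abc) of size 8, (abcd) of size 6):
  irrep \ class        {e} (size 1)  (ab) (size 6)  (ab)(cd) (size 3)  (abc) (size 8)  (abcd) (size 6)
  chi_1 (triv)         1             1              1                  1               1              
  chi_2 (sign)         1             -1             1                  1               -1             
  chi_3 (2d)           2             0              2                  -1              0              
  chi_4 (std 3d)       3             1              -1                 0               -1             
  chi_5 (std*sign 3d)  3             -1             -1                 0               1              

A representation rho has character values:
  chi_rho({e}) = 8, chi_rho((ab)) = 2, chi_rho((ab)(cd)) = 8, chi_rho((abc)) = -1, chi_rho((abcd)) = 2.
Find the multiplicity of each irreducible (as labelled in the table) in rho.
Multiplicities: chi_1: 2, chi_2: 0, chi_3: 3, chi_4: 0, chi_5: 0.

Proof sketch: Use <chi_rho, chi> = (1/|G|) sum_C |C| * chi_rho(C) * conj(chi(C)) with |G| = 24 for each irreducible chi in the table:
  <chi_rho, chi_1> = (1/24)[1*(8)*conj(1) + 6*(2)*conj(1) + 3*(8)*conj(1) + 8*(-1)*conj(1) + 6*(2)*conj(1)]
      = (1/24)[(8) + (12) + (24) + (-8) + (12)] = 48/24 = 2
  <chi_rho, chi_2> = (1/24)[1*(8)*conj(1) + 6*(2)*conj(-1) + 3*(8)*conj(1) + 8*(-1)*conj(1) + 6*(2)*conj(-1)]
      = (1/24)[(8) + (-12) + (24) + (-8) + (-12)] = 0/24 = 0
  <chi_rho, chi_3> = (1/24)[1*(8)*conj(2) + 6*(2)*conj(0) + 3*(8)*conj(2) + 8*(-1)*conj(-1) + 6*(2)*conj(0)]
      = (1/24)[(16) + (0) + (48) + (8) + (0)] = 72/24 = 3
  <chi_rho, chi_4> = (1/24)[1*(8)*conj(3) + 6*(2)*conj(1) + 3*(8)*conj(-1) + 8*(-1)*conj(0) + 6*(2)*conj(-1)]
      = (1/24)[(24) + (12) + (-24) + (0) + (-12)] = 0/24 = 0
  <chi_rho, chi_5> = (1/24)[1*(8)*conj(3) + 6*(2)*conj(-1) + 3*(8)*conj(-1) + 8*(-1)*conj(0) + 6*(2)*conj(1)]
      = (1/24)[(24) + (-12) + (-24) + (0) + (12)] = 0/24 = 0
Dimension check: dim(rho) = sum (mult * dim) = 2*1 + 0*1 + 3*2 + 0*3 + 0*3 = 8 = chi_rho(e) = 8.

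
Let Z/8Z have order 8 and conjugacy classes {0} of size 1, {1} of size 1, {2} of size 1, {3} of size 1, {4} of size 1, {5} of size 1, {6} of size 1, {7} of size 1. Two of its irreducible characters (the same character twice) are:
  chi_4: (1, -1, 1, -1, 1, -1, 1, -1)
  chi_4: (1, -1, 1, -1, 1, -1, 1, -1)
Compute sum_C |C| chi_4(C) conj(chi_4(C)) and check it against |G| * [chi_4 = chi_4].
Sum = 8 = |G| = 8; so <chi_4, chi_4> = 1 (norm-1 confirms irreducibility).

Working: Compute term by term over conjugacy classes (|C| * chi_4(C) * conj(chi_4(C))):
  1*(1)*conj(1) + 1*(-1)*conj(-1) + 1*(1)*conj(1) + 1*(-1)*conj(-1) + 1*(1)*conj(1) + 1*(-1)*conj(-1) + 1*(1)*conj(1) + 1*(-1)*conj(-1)
  = (1) + (1) + (1) + (1) + (1) + (1) + (1) + (1)
  = 8.
(Exp terms are combined using exp(i*s)*conj(exp(i*t)) = exp(i*(s-t)), and sums of them are collapsed using the identity that for every m > 1 the m distinct m-th roots of unity sum to 0, e.g. 1 + exp(2*I*pi/3) + exp(-2*I*pi/3) = 0.)
Dividing by |G| = 8 gives 8/8 = 1, matching the row-orthogonality relation <chi_4, chi_4> = [chi_4 = chi_4].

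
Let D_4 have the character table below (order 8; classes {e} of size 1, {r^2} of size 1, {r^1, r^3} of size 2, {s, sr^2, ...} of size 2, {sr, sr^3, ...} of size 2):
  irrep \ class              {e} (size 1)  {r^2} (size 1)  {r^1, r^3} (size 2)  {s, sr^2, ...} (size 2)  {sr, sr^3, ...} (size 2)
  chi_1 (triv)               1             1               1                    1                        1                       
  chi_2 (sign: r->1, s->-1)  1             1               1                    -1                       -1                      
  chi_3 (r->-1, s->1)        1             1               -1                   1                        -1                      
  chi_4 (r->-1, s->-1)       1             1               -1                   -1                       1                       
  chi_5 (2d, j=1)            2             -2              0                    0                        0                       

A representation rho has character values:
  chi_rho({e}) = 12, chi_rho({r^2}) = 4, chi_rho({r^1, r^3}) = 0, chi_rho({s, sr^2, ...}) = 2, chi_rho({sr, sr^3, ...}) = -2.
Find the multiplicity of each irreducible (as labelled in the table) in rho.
Multiplicities: chi_1: 2, chi_2: 2, chi_3: 3, chi_4: 1, chi_5: 2.

Argument: Use <chi_rho, chi> = (1/|G|) sum_C |C| * chi_rho(C) * conj(chi(C)) with |G| = 8 for each irreducible chi in the table:
  <chi_rho, chi_1> = (1/8)[1*(12)*conj(1) + 1*(4)*conj(1) + 2*(0)*conj(1) + 2*(2)*conj(1) + 2*(-2)*conj(1)]
      = (1/8)[(12) + (4) + (0) + (4) + (-4)] = 16/8 = 2
  <chi_rho, chi_2> = (1/8)[1*(12)*conj(1) + 1*(4)*conj(1) + 2*(0)*conj(1) + 2*(2)*conj(-1) + 2*(-2)*conj(-1)]
      = (1/8)[(12) + (4) + (0) + (-4) + (4)] = 16/8 = 2
  <chi_rho, chi_3> = (1/8)[1*(12)*conj(1) + 1*(4)*conj(1) + 2*(0)*conj(-1) + 2*(2)*conj(1) + 2*(-2)*conj(-1)]
      = (1/8)[(12) + (4) + (0) + (4) + (4)] = 24/8 = 3
  <chi_rho, chi_4> = (1/8)[1*(12)*conj(1) + 1*(4)*conj(1) + 2*(0)*conj(-1) + 2*(2)*conj(-1) + 2*(-2)*conj(1)]
      = (1/8)[(12) + (4) + (0) + (-4) + (-4)] = 8/8 = 1
  <chi_rho, chi_5> = (1/8)[1*(12)*conj(2) + 1*(4)*conj(-2) + 2*(0)*conj(0) + 2*(2)*conj(0) + 2*(-2)*conj(0)]
      = (1/8)[(24) + (-8) + (0) + (0) + (0)] = 16/8 = 2
Dimension check: dim(rho) = sum (mult * dim) = 2*1 + 2*1 + 3*1 + 1*1 + 2*2 = 12 = chi_rho(e) = 12.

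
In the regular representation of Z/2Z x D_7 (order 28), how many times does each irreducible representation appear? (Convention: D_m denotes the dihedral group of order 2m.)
Each irreducible V_i of dimension d_i appears with multiplicity d_i, i.e. rho_reg = (direct sum over all irreducibles V_i) d_i V_i. The irreducible dimensions for Z/2Z x D_7 are 1, 1, 1, 1, 2, 2, 2, 2, 2, 2: 4 irreducibles of dimension 1, each with multiplicity 1; 6 irreducibles of dimension 2, each with multiplicity 2. Total dimension 4*1*1 + 6*2*2 = 28 = |G|.

Reasoning: General theorem: in the regular representation of a finite group G, each irreducible appears with multiplicity equal to its dimension. Check: dim(rho_reg) = sum d_i^2 = 1 + 1 + 1 + 1 + 4 + 4 + 4 + 4 + 4 + 4 = 28 = |G|.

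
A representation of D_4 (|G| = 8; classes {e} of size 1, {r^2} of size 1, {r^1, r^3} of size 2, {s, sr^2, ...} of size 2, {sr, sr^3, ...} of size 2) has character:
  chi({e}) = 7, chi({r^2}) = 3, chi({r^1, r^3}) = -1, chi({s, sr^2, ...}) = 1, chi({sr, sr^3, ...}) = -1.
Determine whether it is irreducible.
Not irreducible (reducible): <chi, chi> = 8 > 1.

Argument: <chi, chi> = (1/|G|) sum_C |C| * |chi(C)|^2 = (1/8)[1*|7|^2 + 1*|3|^2 + 2*|-1|^2 + 2*|1|^2 + 2*|-1|^2]
  = (1/8)[(49) + (9) + (2) + (2) + (2)] = 64/8 = 8.
A character is irreducible iff <chi, chi> = 1, so this representation is reducible.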